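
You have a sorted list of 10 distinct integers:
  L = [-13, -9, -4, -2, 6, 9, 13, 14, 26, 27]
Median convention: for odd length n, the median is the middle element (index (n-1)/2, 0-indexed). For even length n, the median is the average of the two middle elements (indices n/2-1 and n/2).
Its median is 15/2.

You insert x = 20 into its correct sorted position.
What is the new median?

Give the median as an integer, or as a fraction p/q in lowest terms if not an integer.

Old list (sorted, length 10): [-13, -9, -4, -2, 6, 9, 13, 14, 26, 27]
Old median = 15/2
Insert x = 20
Old length even (10). Middle pair: indices 4,5 = 6,9.
New length odd (11). New median = single middle element.
x = 20: 8 elements are < x, 2 elements are > x.
New sorted list: [-13, -9, -4, -2, 6, 9, 13, 14, 20, 26, 27]
New median = 9

Answer: 9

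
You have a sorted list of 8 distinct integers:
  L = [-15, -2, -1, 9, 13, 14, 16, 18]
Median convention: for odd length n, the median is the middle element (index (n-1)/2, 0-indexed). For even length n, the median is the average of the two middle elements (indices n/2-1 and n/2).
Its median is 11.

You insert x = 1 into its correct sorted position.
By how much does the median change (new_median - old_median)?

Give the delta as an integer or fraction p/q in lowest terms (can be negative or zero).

Old median = 11
After inserting x = 1: new sorted = [-15, -2, -1, 1, 9, 13, 14, 16, 18]
New median = 9
Delta = 9 - 11 = -2

Answer: -2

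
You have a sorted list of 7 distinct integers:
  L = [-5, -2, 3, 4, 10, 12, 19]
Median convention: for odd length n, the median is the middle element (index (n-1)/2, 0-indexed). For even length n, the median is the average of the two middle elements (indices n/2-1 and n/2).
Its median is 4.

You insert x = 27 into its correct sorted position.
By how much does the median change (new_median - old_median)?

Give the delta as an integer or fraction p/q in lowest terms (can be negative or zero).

Old median = 4
After inserting x = 27: new sorted = [-5, -2, 3, 4, 10, 12, 19, 27]
New median = 7
Delta = 7 - 4 = 3

Answer: 3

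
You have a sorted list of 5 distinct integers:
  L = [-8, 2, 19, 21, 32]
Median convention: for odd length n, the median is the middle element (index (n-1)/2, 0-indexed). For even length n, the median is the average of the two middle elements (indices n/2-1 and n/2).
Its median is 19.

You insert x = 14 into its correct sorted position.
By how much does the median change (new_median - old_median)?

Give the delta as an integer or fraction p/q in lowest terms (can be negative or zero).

Old median = 19
After inserting x = 14: new sorted = [-8, 2, 14, 19, 21, 32]
New median = 33/2
Delta = 33/2 - 19 = -5/2

Answer: -5/2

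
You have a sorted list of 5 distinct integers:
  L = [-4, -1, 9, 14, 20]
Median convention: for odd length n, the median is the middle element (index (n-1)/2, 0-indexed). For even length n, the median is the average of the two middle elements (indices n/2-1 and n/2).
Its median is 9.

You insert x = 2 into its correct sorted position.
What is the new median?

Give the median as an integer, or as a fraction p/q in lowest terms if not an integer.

Old list (sorted, length 5): [-4, -1, 9, 14, 20]
Old median = 9
Insert x = 2
Old length odd (5). Middle was index 2 = 9.
New length even (6). New median = avg of two middle elements.
x = 2: 2 elements are < x, 3 elements are > x.
New sorted list: [-4, -1, 2, 9, 14, 20]
New median = 11/2

Answer: 11/2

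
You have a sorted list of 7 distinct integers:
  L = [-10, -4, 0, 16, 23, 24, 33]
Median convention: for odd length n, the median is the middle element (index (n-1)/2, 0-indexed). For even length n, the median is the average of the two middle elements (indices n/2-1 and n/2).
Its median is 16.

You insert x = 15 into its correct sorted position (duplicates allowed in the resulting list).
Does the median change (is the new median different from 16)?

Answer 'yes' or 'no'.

Answer: yes

Derivation:
Old median = 16
Insert x = 15
New median = 31/2
Changed? yes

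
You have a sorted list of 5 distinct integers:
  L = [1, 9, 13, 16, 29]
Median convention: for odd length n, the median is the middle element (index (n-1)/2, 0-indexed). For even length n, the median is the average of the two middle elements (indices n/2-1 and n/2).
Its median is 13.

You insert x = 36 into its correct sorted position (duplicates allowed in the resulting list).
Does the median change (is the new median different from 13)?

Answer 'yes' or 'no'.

Old median = 13
Insert x = 36
New median = 29/2
Changed? yes

Answer: yes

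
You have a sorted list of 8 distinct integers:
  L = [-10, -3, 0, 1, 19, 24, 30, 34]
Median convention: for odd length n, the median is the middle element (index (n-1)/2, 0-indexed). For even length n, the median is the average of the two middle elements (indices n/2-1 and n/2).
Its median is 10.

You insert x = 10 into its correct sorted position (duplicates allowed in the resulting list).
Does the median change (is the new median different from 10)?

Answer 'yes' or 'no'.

Answer: no

Derivation:
Old median = 10
Insert x = 10
New median = 10
Changed? no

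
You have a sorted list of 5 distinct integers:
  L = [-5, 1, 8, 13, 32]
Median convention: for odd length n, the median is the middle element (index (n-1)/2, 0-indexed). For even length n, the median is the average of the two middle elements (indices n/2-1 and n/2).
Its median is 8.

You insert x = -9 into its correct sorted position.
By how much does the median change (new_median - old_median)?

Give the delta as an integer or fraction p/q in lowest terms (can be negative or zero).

Old median = 8
After inserting x = -9: new sorted = [-9, -5, 1, 8, 13, 32]
New median = 9/2
Delta = 9/2 - 8 = -7/2

Answer: -7/2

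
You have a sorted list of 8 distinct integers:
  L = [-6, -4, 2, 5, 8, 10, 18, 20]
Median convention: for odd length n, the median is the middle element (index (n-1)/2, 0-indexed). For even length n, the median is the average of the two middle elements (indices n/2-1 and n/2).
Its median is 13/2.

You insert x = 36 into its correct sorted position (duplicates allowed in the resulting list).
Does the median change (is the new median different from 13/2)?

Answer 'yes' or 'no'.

Answer: yes

Derivation:
Old median = 13/2
Insert x = 36
New median = 8
Changed? yes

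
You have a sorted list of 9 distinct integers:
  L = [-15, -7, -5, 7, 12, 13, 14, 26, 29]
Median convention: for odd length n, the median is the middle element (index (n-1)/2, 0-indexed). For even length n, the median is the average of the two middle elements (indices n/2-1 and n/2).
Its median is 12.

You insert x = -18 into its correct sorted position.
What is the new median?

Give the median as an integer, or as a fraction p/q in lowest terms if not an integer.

Answer: 19/2

Derivation:
Old list (sorted, length 9): [-15, -7, -5, 7, 12, 13, 14, 26, 29]
Old median = 12
Insert x = -18
Old length odd (9). Middle was index 4 = 12.
New length even (10). New median = avg of two middle elements.
x = -18: 0 elements are < x, 9 elements are > x.
New sorted list: [-18, -15, -7, -5, 7, 12, 13, 14, 26, 29]
New median = 19/2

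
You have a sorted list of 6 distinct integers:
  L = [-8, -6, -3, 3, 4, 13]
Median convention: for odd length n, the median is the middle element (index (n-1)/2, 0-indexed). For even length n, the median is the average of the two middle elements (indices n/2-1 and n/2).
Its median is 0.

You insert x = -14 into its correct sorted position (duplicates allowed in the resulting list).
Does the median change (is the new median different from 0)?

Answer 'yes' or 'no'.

Old median = 0
Insert x = -14
New median = -3
Changed? yes

Answer: yes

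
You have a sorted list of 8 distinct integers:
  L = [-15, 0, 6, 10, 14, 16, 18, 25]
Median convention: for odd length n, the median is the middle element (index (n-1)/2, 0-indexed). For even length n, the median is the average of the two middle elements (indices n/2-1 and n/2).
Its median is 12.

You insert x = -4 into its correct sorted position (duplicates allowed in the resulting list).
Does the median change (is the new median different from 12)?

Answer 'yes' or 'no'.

Old median = 12
Insert x = -4
New median = 10
Changed? yes

Answer: yes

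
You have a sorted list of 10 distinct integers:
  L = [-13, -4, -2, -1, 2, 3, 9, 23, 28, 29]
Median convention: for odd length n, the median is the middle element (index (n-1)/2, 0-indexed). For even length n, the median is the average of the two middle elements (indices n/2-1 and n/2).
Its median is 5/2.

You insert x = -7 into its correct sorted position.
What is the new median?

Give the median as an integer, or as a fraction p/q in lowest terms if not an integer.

Answer: 2

Derivation:
Old list (sorted, length 10): [-13, -4, -2, -1, 2, 3, 9, 23, 28, 29]
Old median = 5/2
Insert x = -7
Old length even (10). Middle pair: indices 4,5 = 2,3.
New length odd (11). New median = single middle element.
x = -7: 1 elements are < x, 9 elements are > x.
New sorted list: [-13, -7, -4, -2, -1, 2, 3, 9, 23, 28, 29]
New median = 2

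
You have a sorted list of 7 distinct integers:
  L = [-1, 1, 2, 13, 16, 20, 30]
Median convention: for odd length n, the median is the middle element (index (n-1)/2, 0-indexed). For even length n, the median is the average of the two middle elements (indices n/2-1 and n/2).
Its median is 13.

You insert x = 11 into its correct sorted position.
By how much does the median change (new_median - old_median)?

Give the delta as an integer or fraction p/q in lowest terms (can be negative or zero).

Old median = 13
After inserting x = 11: new sorted = [-1, 1, 2, 11, 13, 16, 20, 30]
New median = 12
Delta = 12 - 13 = -1

Answer: -1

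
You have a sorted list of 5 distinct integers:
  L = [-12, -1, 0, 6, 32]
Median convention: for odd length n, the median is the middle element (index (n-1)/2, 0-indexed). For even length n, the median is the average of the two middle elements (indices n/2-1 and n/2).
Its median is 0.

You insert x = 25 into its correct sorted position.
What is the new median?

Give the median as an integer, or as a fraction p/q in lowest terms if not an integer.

Old list (sorted, length 5): [-12, -1, 0, 6, 32]
Old median = 0
Insert x = 25
Old length odd (5). Middle was index 2 = 0.
New length even (6). New median = avg of two middle elements.
x = 25: 4 elements are < x, 1 elements are > x.
New sorted list: [-12, -1, 0, 6, 25, 32]
New median = 3

Answer: 3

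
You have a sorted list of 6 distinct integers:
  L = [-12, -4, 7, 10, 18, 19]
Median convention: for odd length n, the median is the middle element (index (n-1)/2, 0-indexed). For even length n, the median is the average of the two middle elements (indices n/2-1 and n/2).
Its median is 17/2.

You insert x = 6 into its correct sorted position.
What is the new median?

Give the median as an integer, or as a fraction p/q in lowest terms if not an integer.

Old list (sorted, length 6): [-12, -4, 7, 10, 18, 19]
Old median = 17/2
Insert x = 6
Old length even (6). Middle pair: indices 2,3 = 7,10.
New length odd (7). New median = single middle element.
x = 6: 2 elements are < x, 4 elements are > x.
New sorted list: [-12, -4, 6, 7, 10, 18, 19]
New median = 7

Answer: 7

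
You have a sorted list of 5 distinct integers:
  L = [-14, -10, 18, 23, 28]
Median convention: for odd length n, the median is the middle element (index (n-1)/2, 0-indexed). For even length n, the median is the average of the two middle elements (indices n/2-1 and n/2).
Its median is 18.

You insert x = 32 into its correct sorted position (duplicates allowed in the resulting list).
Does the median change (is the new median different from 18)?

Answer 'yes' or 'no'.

Answer: yes

Derivation:
Old median = 18
Insert x = 32
New median = 41/2
Changed? yes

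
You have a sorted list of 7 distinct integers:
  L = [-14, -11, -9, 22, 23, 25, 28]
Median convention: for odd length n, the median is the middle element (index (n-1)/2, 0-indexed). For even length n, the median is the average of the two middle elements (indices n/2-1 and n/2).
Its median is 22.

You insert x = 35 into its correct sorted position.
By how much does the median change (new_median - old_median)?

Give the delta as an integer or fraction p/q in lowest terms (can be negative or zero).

Old median = 22
After inserting x = 35: new sorted = [-14, -11, -9, 22, 23, 25, 28, 35]
New median = 45/2
Delta = 45/2 - 22 = 1/2

Answer: 1/2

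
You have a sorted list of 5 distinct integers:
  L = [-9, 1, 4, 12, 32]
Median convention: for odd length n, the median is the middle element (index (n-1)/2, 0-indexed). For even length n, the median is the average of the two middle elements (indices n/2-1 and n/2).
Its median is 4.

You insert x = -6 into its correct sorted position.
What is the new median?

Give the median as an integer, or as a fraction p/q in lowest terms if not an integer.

Old list (sorted, length 5): [-9, 1, 4, 12, 32]
Old median = 4
Insert x = -6
Old length odd (5). Middle was index 2 = 4.
New length even (6). New median = avg of two middle elements.
x = -6: 1 elements are < x, 4 elements are > x.
New sorted list: [-9, -6, 1, 4, 12, 32]
New median = 5/2

Answer: 5/2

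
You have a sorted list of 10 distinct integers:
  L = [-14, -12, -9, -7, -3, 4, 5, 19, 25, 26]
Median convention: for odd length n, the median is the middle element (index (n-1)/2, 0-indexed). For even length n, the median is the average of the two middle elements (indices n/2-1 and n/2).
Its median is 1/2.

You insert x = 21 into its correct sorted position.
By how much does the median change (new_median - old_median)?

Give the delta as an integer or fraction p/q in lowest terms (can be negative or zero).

Old median = 1/2
After inserting x = 21: new sorted = [-14, -12, -9, -7, -3, 4, 5, 19, 21, 25, 26]
New median = 4
Delta = 4 - 1/2 = 7/2

Answer: 7/2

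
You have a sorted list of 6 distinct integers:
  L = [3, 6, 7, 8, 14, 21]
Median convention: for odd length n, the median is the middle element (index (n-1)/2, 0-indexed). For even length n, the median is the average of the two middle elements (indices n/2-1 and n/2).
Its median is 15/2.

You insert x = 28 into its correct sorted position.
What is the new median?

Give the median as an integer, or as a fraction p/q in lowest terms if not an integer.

Old list (sorted, length 6): [3, 6, 7, 8, 14, 21]
Old median = 15/2
Insert x = 28
Old length even (6). Middle pair: indices 2,3 = 7,8.
New length odd (7). New median = single middle element.
x = 28: 6 elements are < x, 0 elements are > x.
New sorted list: [3, 6, 7, 8, 14, 21, 28]
New median = 8

Answer: 8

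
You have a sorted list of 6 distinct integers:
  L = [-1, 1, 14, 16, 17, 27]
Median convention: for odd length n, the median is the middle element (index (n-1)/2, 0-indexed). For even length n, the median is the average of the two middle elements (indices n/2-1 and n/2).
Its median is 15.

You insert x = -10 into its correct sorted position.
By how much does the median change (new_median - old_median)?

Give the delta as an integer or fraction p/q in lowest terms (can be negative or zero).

Old median = 15
After inserting x = -10: new sorted = [-10, -1, 1, 14, 16, 17, 27]
New median = 14
Delta = 14 - 15 = -1

Answer: -1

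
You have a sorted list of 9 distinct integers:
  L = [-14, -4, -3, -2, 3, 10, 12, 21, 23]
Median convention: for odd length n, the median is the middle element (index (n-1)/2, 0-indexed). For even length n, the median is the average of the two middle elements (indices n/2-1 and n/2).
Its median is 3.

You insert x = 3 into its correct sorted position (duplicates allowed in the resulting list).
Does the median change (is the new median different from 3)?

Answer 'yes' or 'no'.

Answer: no

Derivation:
Old median = 3
Insert x = 3
New median = 3
Changed? no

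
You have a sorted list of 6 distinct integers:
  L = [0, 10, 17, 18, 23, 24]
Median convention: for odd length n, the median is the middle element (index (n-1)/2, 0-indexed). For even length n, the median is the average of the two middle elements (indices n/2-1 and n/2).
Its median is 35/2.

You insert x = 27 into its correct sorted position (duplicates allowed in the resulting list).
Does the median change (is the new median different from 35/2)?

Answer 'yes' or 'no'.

Old median = 35/2
Insert x = 27
New median = 18
Changed? yes

Answer: yes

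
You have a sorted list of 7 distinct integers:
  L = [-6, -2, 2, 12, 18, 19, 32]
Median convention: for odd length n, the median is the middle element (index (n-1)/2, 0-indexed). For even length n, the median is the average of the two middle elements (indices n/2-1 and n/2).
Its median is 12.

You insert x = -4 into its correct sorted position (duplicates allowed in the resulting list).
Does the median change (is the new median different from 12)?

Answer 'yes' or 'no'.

Answer: yes

Derivation:
Old median = 12
Insert x = -4
New median = 7
Changed? yes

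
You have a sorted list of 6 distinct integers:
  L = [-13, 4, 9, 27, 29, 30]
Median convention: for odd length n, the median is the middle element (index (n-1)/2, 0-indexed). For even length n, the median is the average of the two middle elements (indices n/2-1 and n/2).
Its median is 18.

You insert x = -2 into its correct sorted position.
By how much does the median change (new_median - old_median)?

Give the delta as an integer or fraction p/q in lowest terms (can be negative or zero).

Old median = 18
After inserting x = -2: new sorted = [-13, -2, 4, 9, 27, 29, 30]
New median = 9
Delta = 9 - 18 = -9

Answer: -9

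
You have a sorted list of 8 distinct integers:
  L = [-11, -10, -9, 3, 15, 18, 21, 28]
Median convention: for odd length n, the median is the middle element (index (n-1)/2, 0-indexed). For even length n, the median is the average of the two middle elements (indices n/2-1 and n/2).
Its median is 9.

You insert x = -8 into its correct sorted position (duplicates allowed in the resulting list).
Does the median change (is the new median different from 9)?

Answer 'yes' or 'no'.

Old median = 9
Insert x = -8
New median = 3
Changed? yes

Answer: yes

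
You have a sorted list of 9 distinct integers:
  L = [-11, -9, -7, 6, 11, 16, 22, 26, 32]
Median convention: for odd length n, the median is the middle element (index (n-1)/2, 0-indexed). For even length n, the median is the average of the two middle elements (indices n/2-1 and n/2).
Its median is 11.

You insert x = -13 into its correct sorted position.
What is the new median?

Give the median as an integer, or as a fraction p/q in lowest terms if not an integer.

Old list (sorted, length 9): [-11, -9, -7, 6, 11, 16, 22, 26, 32]
Old median = 11
Insert x = -13
Old length odd (9). Middle was index 4 = 11.
New length even (10). New median = avg of two middle elements.
x = -13: 0 elements are < x, 9 elements are > x.
New sorted list: [-13, -11, -9, -7, 6, 11, 16, 22, 26, 32]
New median = 17/2

Answer: 17/2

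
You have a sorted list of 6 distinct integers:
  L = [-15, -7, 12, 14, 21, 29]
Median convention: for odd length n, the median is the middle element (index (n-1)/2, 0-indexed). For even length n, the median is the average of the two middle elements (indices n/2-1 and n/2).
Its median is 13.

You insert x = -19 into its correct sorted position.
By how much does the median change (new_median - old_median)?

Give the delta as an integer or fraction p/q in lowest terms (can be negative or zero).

Answer: -1

Derivation:
Old median = 13
After inserting x = -19: new sorted = [-19, -15, -7, 12, 14, 21, 29]
New median = 12
Delta = 12 - 13 = -1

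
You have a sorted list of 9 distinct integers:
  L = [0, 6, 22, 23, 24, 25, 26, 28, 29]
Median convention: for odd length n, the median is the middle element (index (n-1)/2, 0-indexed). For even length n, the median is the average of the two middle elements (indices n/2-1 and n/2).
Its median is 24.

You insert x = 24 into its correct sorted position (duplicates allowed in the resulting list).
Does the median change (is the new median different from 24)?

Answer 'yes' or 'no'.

Old median = 24
Insert x = 24
New median = 24
Changed? no

Answer: no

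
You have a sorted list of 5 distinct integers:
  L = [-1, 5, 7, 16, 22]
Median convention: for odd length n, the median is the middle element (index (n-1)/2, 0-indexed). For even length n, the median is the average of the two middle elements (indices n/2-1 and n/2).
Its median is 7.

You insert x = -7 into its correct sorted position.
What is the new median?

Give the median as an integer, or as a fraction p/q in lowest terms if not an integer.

Old list (sorted, length 5): [-1, 5, 7, 16, 22]
Old median = 7
Insert x = -7
Old length odd (5). Middle was index 2 = 7.
New length even (6). New median = avg of two middle elements.
x = -7: 0 elements are < x, 5 elements are > x.
New sorted list: [-7, -1, 5, 7, 16, 22]
New median = 6

Answer: 6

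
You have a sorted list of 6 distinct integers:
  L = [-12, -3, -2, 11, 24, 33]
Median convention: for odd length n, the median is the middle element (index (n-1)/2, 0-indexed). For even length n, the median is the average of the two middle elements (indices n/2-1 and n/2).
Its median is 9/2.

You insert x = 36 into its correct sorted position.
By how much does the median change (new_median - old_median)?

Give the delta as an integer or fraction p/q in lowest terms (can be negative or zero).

Answer: 13/2

Derivation:
Old median = 9/2
After inserting x = 36: new sorted = [-12, -3, -2, 11, 24, 33, 36]
New median = 11
Delta = 11 - 9/2 = 13/2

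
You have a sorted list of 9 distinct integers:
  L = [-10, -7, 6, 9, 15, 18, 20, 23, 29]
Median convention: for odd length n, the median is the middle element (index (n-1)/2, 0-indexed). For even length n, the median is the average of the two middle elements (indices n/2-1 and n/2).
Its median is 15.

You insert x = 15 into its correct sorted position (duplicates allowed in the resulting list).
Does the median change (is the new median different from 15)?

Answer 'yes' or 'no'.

Old median = 15
Insert x = 15
New median = 15
Changed? no

Answer: no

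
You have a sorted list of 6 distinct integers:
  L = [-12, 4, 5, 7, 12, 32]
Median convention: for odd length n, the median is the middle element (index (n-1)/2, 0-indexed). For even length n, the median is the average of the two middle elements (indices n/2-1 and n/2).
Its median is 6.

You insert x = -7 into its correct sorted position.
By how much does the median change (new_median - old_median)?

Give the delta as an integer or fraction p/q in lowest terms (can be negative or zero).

Old median = 6
After inserting x = -7: new sorted = [-12, -7, 4, 5, 7, 12, 32]
New median = 5
Delta = 5 - 6 = -1

Answer: -1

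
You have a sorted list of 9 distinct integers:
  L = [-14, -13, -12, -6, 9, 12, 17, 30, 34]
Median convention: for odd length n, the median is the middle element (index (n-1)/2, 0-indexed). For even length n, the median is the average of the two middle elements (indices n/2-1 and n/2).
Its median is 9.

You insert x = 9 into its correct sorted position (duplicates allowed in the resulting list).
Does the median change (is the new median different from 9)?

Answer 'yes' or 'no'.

Answer: no

Derivation:
Old median = 9
Insert x = 9
New median = 9
Changed? no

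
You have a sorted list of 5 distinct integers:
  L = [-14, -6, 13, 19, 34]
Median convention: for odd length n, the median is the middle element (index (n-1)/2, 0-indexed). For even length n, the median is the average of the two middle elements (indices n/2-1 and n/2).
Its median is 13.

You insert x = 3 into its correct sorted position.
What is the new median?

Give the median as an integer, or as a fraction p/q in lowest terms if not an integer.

Answer: 8

Derivation:
Old list (sorted, length 5): [-14, -6, 13, 19, 34]
Old median = 13
Insert x = 3
Old length odd (5). Middle was index 2 = 13.
New length even (6). New median = avg of two middle elements.
x = 3: 2 elements are < x, 3 elements are > x.
New sorted list: [-14, -6, 3, 13, 19, 34]
New median = 8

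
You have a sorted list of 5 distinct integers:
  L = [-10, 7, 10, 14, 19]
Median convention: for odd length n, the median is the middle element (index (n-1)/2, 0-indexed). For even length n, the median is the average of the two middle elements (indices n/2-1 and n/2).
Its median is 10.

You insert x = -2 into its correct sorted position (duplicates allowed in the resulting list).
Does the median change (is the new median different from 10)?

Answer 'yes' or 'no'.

Answer: yes

Derivation:
Old median = 10
Insert x = -2
New median = 17/2
Changed? yes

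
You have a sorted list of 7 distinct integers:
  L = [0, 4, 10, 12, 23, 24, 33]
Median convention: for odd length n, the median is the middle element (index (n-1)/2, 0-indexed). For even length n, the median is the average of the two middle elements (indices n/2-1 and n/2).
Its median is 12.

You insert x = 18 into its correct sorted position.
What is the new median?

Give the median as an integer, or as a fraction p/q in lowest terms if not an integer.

Old list (sorted, length 7): [0, 4, 10, 12, 23, 24, 33]
Old median = 12
Insert x = 18
Old length odd (7). Middle was index 3 = 12.
New length even (8). New median = avg of two middle elements.
x = 18: 4 elements are < x, 3 elements are > x.
New sorted list: [0, 4, 10, 12, 18, 23, 24, 33]
New median = 15

Answer: 15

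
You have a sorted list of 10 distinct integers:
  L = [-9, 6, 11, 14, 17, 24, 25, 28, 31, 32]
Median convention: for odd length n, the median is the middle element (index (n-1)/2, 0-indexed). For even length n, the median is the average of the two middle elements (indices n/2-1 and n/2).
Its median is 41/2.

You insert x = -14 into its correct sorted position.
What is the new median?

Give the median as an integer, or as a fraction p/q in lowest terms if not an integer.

Old list (sorted, length 10): [-9, 6, 11, 14, 17, 24, 25, 28, 31, 32]
Old median = 41/2
Insert x = -14
Old length even (10). Middle pair: indices 4,5 = 17,24.
New length odd (11). New median = single middle element.
x = -14: 0 elements are < x, 10 elements are > x.
New sorted list: [-14, -9, 6, 11, 14, 17, 24, 25, 28, 31, 32]
New median = 17

Answer: 17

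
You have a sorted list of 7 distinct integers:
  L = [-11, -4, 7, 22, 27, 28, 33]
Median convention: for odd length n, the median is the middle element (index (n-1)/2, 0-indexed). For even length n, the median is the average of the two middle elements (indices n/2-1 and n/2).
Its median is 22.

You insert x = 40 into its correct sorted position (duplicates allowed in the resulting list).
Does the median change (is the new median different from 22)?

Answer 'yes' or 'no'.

Old median = 22
Insert x = 40
New median = 49/2
Changed? yes

Answer: yes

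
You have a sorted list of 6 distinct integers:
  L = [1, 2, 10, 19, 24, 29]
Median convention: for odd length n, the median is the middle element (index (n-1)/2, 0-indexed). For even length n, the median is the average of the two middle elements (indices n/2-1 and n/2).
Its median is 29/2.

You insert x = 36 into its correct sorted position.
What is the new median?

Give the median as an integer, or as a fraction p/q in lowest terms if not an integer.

Answer: 19

Derivation:
Old list (sorted, length 6): [1, 2, 10, 19, 24, 29]
Old median = 29/2
Insert x = 36
Old length even (6). Middle pair: indices 2,3 = 10,19.
New length odd (7). New median = single middle element.
x = 36: 6 elements are < x, 0 elements are > x.
New sorted list: [1, 2, 10, 19, 24, 29, 36]
New median = 19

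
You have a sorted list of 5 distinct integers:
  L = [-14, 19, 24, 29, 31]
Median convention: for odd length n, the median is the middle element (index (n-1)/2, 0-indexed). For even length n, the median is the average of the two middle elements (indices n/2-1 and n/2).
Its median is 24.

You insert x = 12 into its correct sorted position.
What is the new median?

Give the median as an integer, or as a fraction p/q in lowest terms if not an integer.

Old list (sorted, length 5): [-14, 19, 24, 29, 31]
Old median = 24
Insert x = 12
Old length odd (5). Middle was index 2 = 24.
New length even (6). New median = avg of two middle elements.
x = 12: 1 elements are < x, 4 elements are > x.
New sorted list: [-14, 12, 19, 24, 29, 31]
New median = 43/2

Answer: 43/2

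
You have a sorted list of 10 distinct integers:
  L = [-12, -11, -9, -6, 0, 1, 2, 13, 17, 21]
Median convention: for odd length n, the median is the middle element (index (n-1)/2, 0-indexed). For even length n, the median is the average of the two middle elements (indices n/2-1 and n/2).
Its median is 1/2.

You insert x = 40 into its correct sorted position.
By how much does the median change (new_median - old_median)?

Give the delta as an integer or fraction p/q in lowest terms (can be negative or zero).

Old median = 1/2
After inserting x = 40: new sorted = [-12, -11, -9, -6, 0, 1, 2, 13, 17, 21, 40]
New median = 1
Delta = 1 - 1/2 = 1/2

Answer: 1/2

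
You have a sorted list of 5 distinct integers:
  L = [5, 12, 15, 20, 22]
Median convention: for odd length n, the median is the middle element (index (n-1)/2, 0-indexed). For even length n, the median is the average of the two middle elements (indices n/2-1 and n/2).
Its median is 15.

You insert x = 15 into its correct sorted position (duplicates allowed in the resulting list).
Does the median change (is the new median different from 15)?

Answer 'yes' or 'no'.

Old median = 15
Insert x = 15
New median = 15
Changed? no

Answer: no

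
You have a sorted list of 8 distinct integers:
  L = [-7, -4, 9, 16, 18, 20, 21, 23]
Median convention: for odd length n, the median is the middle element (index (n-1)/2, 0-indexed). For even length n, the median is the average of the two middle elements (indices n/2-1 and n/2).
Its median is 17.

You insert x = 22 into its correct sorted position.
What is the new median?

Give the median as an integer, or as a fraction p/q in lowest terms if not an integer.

Answer: 18

Derivation:
Old list (sorted, length 8): [-7, -4, 9, 16, 18, 20, 21, 23]
Old median = 17
Insert x = 22
Old length even (8). Middle pair: indices 3,4 = 16,18.
New length odd (9). New median = single middle element.
x = 22: 7 elements are < x, 1 elements are > x.
New sorted list: [-7, -4, 9, 16, 18, 20, 21, 22, 23]
New median = 18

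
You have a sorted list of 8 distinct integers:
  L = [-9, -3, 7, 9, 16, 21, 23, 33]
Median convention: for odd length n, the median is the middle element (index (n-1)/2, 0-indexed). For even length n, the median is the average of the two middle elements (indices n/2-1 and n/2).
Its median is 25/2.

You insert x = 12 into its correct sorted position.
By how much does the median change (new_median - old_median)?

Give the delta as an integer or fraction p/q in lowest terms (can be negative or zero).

Old median = 25/2
After inserting x = 12: new sorted = [-9, -3, 7, 9, 12, 16, 21, 23, 33]
New median = 12
Delta = 12 - 25/2 = -1/2

Answer: -1/2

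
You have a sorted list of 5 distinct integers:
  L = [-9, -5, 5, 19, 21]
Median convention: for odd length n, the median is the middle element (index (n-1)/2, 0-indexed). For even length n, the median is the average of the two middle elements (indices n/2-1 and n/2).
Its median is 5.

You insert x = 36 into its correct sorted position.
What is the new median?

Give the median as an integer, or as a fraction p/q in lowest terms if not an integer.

Answer: 12

Derivation:
Old list (sorted, length 5): [-9, -5, 5, 19, 21]
Old median = 5
Insert x = 36
Old length odd (5). Middle was index 2 = 5.
New length even (6). New median = avg of two middle elements.
x = 36: 5 elements are < x, 0 elements are > x.
New sorted list: [-9, -5, 5, 19, 21, 36]
New median = 12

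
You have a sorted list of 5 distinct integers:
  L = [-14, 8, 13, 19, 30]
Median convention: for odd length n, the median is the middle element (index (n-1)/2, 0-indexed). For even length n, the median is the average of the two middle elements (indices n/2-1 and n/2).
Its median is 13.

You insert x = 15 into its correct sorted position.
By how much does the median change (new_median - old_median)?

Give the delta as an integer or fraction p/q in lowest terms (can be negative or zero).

Answer: 1

Derivation:
Old median = 13
After inserting x = 15: new sorted = [-14, 8, 13, 15, 19, 30]
New median = 14
Delta = 14 - 13 = 1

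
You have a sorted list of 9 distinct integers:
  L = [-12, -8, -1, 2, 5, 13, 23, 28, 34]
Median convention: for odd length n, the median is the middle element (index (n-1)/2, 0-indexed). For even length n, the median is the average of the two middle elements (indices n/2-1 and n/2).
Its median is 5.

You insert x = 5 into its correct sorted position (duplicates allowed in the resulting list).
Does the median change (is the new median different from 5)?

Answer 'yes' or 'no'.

Old median = 5
Insert x = 5
New median = 5
Changed? no

Answer: no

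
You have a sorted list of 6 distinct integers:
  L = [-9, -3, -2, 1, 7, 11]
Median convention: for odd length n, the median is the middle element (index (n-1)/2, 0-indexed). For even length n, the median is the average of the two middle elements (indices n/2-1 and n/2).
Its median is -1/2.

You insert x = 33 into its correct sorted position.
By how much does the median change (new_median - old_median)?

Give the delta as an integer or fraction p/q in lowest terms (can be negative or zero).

Old median = -1/2
After inserting x = 33: new sorted = [-9, -3, -2, 1, 7, 11, 33]
New median = 1
Delta = 1 - -1/2 = 3/2

Answer: 3/2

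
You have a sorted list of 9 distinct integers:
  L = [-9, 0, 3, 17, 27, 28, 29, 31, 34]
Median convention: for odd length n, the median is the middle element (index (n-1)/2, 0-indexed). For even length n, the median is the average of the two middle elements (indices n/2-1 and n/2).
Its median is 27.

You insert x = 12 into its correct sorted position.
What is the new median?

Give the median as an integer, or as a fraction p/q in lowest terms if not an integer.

Old list (sorted, length 9): [-9, 0, 3, 17, 27, 28, 29, 31, 34]
Old median = 27
Insert x = 12
Old length odd (9). Middle was index 4 = 27.
New length even (10). New median = avg of two middle elements.
x = 12: 3 elements are < x, 6 elements are > x.
New sorted list: [-9, 0, 3, 12, 17, 27, 28, 29, 31, 34]
New median = 22

Answer: 22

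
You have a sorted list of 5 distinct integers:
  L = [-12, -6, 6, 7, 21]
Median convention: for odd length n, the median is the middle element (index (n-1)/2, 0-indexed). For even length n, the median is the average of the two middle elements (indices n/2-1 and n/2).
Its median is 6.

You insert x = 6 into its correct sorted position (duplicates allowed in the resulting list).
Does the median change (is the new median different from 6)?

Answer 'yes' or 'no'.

Answer: no

Derivation:
Old median = 6
Insert x = 6
New median = 6
Changed? no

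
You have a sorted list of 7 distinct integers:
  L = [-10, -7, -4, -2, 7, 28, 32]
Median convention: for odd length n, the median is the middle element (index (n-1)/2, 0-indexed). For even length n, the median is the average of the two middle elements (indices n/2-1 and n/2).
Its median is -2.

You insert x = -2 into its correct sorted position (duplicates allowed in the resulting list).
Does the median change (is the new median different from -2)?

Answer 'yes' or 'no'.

Old median = -2
Insert x = -2
New median = -2
Changed? no

Answer: no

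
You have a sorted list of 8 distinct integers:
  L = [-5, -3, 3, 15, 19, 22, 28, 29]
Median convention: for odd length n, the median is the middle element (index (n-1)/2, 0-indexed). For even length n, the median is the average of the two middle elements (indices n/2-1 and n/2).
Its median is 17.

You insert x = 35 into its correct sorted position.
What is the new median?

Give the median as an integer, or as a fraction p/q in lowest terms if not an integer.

Old list (sorted, length 8): [-5, -3, 3, 15, 19, 22, 28, 29]
Old median = 17
Insert x = 35
Old length even (8). Middle pair: indices 3,4 = 15,19.
New length odd (9). New median = single middle element.
x = 35: 8 elements are < x, 0 elements are > x.
New sorted list: [-5, -3, 3, 15, 19, 22, 28, 29, 35]
New median = 19

Answer: 19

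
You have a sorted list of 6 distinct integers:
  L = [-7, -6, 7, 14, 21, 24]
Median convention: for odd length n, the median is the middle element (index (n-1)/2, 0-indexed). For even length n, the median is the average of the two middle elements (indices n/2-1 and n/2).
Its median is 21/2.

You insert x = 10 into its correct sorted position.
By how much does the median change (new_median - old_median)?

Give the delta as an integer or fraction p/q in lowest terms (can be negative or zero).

Answer: -1/2

Derivation:
Old median = 21/2
After inserting x = 10: new sorted = [-7, -6, 7, 10, 14, 21, 24]
New median = 10
Delta = 10 - 21/2 = -1/2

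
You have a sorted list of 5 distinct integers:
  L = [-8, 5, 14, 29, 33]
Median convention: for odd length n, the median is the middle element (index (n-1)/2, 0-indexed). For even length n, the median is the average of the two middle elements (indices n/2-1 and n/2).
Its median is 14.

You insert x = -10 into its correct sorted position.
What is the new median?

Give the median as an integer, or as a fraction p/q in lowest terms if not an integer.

Old list (sorted, length 5): [-8, 5, 14, 29, 33]
Old median = 14
Insert x = -10
Old length odd (5). Middle was index 2 = 14.
New length even (6). New median = avg of two middle elements.
x = -10: 0 elements are < x, 5 elements are > x.
New sorted list: [-10, -8, 5, 14, 29, 33]
New median = 19/2

Answer: 19/2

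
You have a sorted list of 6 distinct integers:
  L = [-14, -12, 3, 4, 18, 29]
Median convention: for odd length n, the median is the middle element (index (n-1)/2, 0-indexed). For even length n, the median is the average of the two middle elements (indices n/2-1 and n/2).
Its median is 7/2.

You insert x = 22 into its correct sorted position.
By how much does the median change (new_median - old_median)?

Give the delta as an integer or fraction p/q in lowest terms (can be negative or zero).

Answer: 1/2

Derivation:
Old median = 7/2
After inserting x = 22: new sorted = [-14, -12, 3, 4, 18, 22, 29]
New median = 4
Delta = 4 - 7/2 = 1/2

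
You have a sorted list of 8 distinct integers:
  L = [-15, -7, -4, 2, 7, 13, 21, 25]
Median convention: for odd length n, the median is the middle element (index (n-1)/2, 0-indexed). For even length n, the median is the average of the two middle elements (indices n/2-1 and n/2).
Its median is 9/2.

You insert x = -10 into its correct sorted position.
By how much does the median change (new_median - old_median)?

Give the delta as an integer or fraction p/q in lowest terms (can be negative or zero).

Answer: -5/2

Derivation:
Old median = 9/2
After inserting x = -10: new sorted = [-15, -10, -7, -4, 2, 7, 13, 21, 25]
New median = 2
Delta = 2 - 9/2 = -5/2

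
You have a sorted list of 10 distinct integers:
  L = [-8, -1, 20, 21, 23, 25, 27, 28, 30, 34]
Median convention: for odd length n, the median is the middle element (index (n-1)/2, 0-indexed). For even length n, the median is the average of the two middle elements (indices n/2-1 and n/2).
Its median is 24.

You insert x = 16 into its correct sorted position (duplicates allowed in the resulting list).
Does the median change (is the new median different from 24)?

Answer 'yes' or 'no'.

Old median = 24
Insert x = 16
New median = 23
Changed? yes

Answer: yes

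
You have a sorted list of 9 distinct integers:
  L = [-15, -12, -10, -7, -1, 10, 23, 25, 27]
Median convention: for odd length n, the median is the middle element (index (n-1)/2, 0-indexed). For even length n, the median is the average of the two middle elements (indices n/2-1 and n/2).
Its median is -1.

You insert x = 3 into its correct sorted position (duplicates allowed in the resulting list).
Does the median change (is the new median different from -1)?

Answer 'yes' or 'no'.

Old median = -1
Insert x = 3
New median = 1
Changed? yes

Answer: yes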